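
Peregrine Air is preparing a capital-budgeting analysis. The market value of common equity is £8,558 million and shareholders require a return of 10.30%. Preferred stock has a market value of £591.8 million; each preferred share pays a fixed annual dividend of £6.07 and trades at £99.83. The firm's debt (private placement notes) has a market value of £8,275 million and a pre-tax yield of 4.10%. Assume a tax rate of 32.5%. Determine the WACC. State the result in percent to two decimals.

Cost of preferred: Rp = 6.07 / 99.83 = 6.0803%.
Total capital V = 8558 + 591.8 + 8275 = 17424.8.
Equity: weight = 8558/17424.8 = 0.4911; cost = 10.3%.
Preferred: weight = 591.8/17424.8 = 0.0340; cost = 6.0803%.
Private placement notes: weight = 8275/17424.8 = 0.4749; after-tax cost = 4.1% × (1 − 32.5%) = 2.7675%.
WACC = 0.4911 × 10.3000% + 0.0340 × 6.0803% + 0.4749 × 2.7675% = 6.5795%.

6.58%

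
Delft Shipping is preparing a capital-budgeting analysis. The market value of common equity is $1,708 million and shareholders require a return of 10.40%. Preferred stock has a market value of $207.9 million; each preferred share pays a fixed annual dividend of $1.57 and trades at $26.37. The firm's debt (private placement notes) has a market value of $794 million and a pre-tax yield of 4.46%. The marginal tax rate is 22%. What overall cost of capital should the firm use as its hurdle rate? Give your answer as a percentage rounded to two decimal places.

8.03%

Cost of preferred: Rp = 1.57 / 26.37 = 5.9537%.
Total capital V = 1708 + 207.9 + 794 = 2709.9.
Equity: weight = 1708/2709.9 = 0.6303; cost = 10.4%.
Preferred: weight = 207.9/2709.9 = 0.0767; cost = 5.9537%.
Private placement notes: weight = 794/2709.9 = 0.2930; after-tax cost = 4.46% × (1 − 22%) = 3.4788%.
WACC = 0.6303 × 10.4000% + 0.0767 × 5.9537% + 0.2930 × 3.4788% = 8.0310%.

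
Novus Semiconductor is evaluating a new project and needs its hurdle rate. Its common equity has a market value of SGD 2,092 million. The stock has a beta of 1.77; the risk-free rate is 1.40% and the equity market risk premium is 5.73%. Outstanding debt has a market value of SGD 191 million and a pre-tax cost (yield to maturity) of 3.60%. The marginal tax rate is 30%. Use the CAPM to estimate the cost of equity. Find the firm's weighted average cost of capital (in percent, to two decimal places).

10.79%

Cost of equity via CAPM: Re = 1.4% + 1.77 × 5.73% = 11.5421%.
Total capital V = 2092 + 191 = 2283.
Equity: weight = 2092/2283 = 0.9163; cost = 11.5421%.
Debt: weight = 191/2283 = 0.0837; after-tax cost = 3.6% × (1 − 30%) = 2.5200%.
WACC = 0.9163 × 11.5421% + 0.0837 × 2.5200% = 10.7873%.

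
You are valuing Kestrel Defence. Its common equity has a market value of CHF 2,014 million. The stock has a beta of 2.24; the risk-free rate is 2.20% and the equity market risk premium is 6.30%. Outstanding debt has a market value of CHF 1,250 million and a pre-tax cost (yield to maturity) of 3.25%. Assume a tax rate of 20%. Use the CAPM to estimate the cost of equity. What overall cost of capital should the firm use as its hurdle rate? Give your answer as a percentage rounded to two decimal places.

11.06%

Cost of equity via CAPM: Re = 2.2% + 2.24 × 6.3% = 16.3120%.
Total capital V = 2014 + 1250 = 3264.
Equity: weight = 2014/3264 = 0.6170; cost = 16.312%.
Debt: weight = 1250/3264 = 0.3830; after-tax cost = 3.25% × (1 − 20%) = 2.6000%.
WACC = 0.6170 × 16.3120% + 0.3830 × 2.6000% = 11.0608%.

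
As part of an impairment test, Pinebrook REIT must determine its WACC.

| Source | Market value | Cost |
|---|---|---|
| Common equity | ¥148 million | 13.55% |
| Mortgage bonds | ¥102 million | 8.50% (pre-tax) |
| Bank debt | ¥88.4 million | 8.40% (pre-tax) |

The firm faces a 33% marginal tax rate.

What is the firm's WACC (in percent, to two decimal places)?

Total capital V = 148 + 102 + 88.4 = 338.4.
Equity: weight = 148/338.4 = 0.4374; cost = 13.55%.
Mortgage bonds: weight = 102/338.4 = 0.3014; after-tax cost = 8.5% × (1 − 33%) = 5.6950%.
Bank debt: weight = 88.4/338.4 = 0.2612; after-tax cost = 8.4% × (1 − 33%) = 5.6280%.
WACC = 0.4374 × 13.5500% + 0.3014 × 5.6950% + 0.2612 × 5.6280% = 9.1129%.

9.11%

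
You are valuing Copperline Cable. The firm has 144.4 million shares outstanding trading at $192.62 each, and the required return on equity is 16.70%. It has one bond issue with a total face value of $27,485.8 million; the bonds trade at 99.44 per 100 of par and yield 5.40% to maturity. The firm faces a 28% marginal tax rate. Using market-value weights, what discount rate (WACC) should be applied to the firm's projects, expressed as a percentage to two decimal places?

10.35%

Market value of equity E = 192.62 × 144.4m = 27814.328m. Market value of debt D = 27485.8m × 99.44/100 = 27331.87952m.
Total capital V = 27814.328 + 27331.87952 = 55146.20752.
Equity: weight = 27814.328/55146.20752 = 0.5044; cost = 16.7%.
Bonds outstanding: weight = 27331.87952/55146.20752 = 0.4956; after-tax cost = 5.4% × (1 − 28%) = 3.8880%.
WACC = 0.5044 × 16.7000% + 0.4956 × 3.8880% = 10.3500%.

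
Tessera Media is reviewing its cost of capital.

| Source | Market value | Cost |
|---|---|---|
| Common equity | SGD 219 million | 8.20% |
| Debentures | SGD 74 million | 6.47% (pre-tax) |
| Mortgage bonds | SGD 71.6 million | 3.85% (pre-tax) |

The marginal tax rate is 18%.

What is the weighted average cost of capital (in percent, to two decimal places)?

Total capital V = 219 + 74 + 71.6 = 364.6.
Equity: weight = 219/364.6 = 0.6007; cost = 8.2%.
Debentures: weight = 74/364.6 = 0.2030; after-tax cost = 6.47% × (1 − 18%) = 5.3054%.
Mortgage bonds: weight = 71.6/364.6 = 0.1964; after-tax cost = 3.85% × (1 − 18%) = 3.1570%.
WACC = 0.6007 × 8.2000% + 0.2030 × 5.3054% + 0.1964 × 3.1570% = 6.6222%.

6.62%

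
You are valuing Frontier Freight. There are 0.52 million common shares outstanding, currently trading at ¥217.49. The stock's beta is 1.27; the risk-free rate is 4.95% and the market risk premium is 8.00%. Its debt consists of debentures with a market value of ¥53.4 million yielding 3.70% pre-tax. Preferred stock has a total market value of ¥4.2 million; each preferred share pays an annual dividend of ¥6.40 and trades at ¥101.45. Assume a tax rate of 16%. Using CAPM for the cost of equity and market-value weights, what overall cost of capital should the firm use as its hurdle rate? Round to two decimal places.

11.14%

Cost of equity via CAPM: Re = 4.95% + 1.27 × 8.0% = 15.1100%.
Cost of preferred: Rp = 6.4 / 101.45 = 6.3085%.
Market value of equity E = 217.49 × 0.52m = 113.0948m.
Total capital V = 113.0948 + 4.2 + 53.4 = 170.6948.
Equity: weight = 113.0948/170.6948 = 0.6626; cost = 15.11%.
Preferred: weight = 4.2/170.6948 = 0.0246; cost = 6.3085%.
Debentures: weight = 53.4/170.6948 = 0.3128; after-tax cost = 3.7% × (1 − 16%) = 3.1080%.
WACC = 0.6626 × 15.1100% + 0.0246 × 6.3085% + 0.3128 × 3.1080% = 11.1387%.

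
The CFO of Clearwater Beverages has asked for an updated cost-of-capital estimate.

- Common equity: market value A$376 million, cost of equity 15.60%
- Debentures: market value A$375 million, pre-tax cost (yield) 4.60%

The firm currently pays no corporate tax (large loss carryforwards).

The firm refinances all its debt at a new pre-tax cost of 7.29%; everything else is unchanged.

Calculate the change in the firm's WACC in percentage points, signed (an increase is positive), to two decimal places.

Current WACC:
Total capital V = 376 + 375 = 751.
Equity: weight = 376/751 = 0.5007; cost = 15.6%.
Debentures: weight = 375/751 = 0.4993; after-tax cost = 4.6% × (1 − 0%) = 4.6000%.
WACC = 0.5007 × 15.6000% + 0.4993 × 4.6000% = 10.1073%.
After the change:
Total capital V = 376 + 375 = 751.
Equity: weight = 376/751 = 0.5007; cost = 15.6%.
Debentures: weight = 375/751 = 0.4993; after-tax cost = 7.29% × (1 − 0%) = 7.2900%.
WACC = 0.5007 × 15.6000% + 0.4993 × 7.2900% = 11.4505%.
Change in WACC = 11.4505% − 10.1073% = 1.3432 pp.

+1.34 pp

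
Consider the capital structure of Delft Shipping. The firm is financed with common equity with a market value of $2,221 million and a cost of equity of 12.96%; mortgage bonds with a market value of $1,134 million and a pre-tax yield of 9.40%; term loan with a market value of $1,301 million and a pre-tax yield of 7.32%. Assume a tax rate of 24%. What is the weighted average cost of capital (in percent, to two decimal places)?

9.48%

Total capital V = 2221 + 1134 + 1301 = 4656.
Equity: weight = 2221/4656 = 0.4770; cost = 12.96%.
Mortgage bonds: weight = 1134/4656 = 0.2436; after-tax cost = 9.4% × (1 − 24%) = 7.1440%.
Term loan: weight = 1301/4656 = 0.2794; after-tax cost = 7.32% × (1 − 24%) = 5.5632%.
WACC = 0.4770 × 12.9600% + 0.2436 × 7.1440% + 0.2794 × 5.5632% = 9.4766%.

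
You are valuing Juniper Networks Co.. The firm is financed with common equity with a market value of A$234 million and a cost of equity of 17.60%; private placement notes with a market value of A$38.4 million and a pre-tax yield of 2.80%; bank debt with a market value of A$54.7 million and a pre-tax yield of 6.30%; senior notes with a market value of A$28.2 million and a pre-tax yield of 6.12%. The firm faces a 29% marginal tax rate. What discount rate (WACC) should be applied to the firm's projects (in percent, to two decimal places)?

Total capital V = 234 + 38.4 + 54.7 + 28.2 = 355.3.
Equity: weight = 234/355.3 = 0.6586; cost = 17.6%.
Private placement notes: weight = 38.4/355.3 = 0.1081; after-tax cost = 2.8% × (1 − 29%) = 1.9880%.
Bank debt: weight = 54.7/355.3 = 0.1540; after-tax cost = 6.3% × (1 − 29%) = 4.4730%.
Senior notes: weight = 28.2/355.3 = 0.0794; after-tax cost = 6.12% × (1 − 29%) = 4.3452%.
WACC = 0.6586 × 17.6000% + 0.1081 × 1.9880% + 0.1540 × 4.4730% + 0.0794 × 4.3452% = 12.8397%.

12.84%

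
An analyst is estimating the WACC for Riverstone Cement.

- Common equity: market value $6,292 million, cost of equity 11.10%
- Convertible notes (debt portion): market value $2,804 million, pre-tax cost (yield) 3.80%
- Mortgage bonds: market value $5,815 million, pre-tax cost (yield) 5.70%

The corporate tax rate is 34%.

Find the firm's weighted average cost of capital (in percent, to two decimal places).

6.62%

Total capital V = 6292 + 2804 + 5815 = 14911.
Equity: weight = 6292/14911 = 0.4220; cost = 11.1%.
Convertible notes (debt portion): weight = 2804/14911 = 0.1880; after-tax cost = 3.8% × (1 − 34%) = 2.5080%.
Mortgage bonds: weight = 5815/14911 = 0.3900; after-tax cost = 5.7% × (1 − 34%) = 3.7620%.
WACC = 0.4220 × 11.1000% + 0.1880 × 2.5080% + 0.3900 × 3.7620% = 6.6226%.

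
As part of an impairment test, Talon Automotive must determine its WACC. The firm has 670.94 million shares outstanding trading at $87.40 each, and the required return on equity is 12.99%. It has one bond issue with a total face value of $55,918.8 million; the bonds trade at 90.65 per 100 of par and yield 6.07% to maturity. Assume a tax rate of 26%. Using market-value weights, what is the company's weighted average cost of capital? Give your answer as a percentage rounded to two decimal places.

Market value of equity E = 87.4 × 670.94m = 58640.156m. Market value of debt D = 55918.8m × 90.65/100 = 50690.3922m.
Total capital V = 58640.156 + 50690.3922 = 109330.5482.
Equity: weight = 58640.156/109330.5482 = 0.5364; cost = 12.99%.
Bonds outstanding: weight = 50690.3922/109330.5482 = 0.4636; after-tax cost = 6.07% × (1 − 26%) = 4.4918%.
WACC = 0.5364 × 12.9900% + 0.4636 × 4.4918% = 9.0499%.

9.05%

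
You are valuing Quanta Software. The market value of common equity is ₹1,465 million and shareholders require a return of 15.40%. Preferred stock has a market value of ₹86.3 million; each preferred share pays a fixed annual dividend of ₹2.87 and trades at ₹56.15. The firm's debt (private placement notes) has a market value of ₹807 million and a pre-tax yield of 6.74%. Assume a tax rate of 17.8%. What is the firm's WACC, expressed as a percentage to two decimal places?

Cost of preferred: Rp = 2.87 / 56.15 = 5.1113%.
Total capital V = 1465 + 86.3 + 807 = 2358.3.
Equity: weight = 1465/2358.3 = 0.6212; cost = 15.4%.
Preferred: weight = 86.3/2358.3 = 0.0366; cost = 5.1113%.
Private placement notes: weight = 807/2358.3 = 0.3422; after-tax cost = 6.74% × (1 − 17.8%) = 5.5403%.
WACC = 0.6212 × 15.4000% + 0.0366 × 5.1113% + 0.3422 × 5.5403% = 11.6495%.

11.65%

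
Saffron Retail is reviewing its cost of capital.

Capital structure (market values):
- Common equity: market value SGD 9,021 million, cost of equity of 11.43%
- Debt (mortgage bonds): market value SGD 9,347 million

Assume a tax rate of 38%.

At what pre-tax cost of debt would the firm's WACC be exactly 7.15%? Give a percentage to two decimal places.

Total capital V = 9021 + 9347 = 18368.
Equity weight = 9021/18368 = 0.4911.
Mortgage bonds weight = 9347/18368 = 0.5089.
Equity contribution = 0.4911 × 11.43% = 5.6136%.
Remaining for debt = 7.15% − 5.6136% = 1.5364%.
Rd × (1 − 38%) × 0.5089 = 1.5364%  ⇒  Rd = 4.8698%.

4.87%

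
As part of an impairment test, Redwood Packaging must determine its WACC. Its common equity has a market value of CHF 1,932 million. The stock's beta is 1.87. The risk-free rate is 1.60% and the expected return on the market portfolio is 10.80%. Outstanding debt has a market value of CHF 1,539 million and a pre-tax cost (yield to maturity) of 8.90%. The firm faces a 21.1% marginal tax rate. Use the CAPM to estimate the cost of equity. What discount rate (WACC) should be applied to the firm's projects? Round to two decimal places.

Market risk premium = 10.8% − 1.6% = 9.2%.
Cost of equity via CAPM: Re = 1.6% + 1.87 × 9.2% = 18.8040%.
Total capital V = 1932 + 1539 = 3471.
Equity: weight = 1932/3471 = 0.5566; cost = 18.804%.
Debt: weight = 1539/3471 = 0.4434; after-tax cost = 8.9% × (1 − 21.1%) = 7.0221%.
WACC = 0.5566 × 18.8040% + 0.4434 × 7.0221% = 13.5800%.

13.58%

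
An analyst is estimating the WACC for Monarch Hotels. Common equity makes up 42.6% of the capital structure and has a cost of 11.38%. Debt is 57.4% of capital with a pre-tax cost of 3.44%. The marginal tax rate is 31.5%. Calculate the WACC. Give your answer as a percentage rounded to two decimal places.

6.20%

After-tax cost of debt = 3.44% × (1 − 31.5%) = 2.3564%.
WACC = 0.426 × 11.3800% + 0.574 × 2.3564% = 6.2005%.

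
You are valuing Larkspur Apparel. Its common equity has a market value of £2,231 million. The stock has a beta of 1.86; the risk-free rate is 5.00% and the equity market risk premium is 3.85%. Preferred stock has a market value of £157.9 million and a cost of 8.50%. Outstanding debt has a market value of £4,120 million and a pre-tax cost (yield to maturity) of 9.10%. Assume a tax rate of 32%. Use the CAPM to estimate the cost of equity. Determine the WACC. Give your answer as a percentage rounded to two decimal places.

8.29%

Cost of equity via CAPM: Re = 5.0% + 1.86 × 3.85% = 12.1610%.
Total capital V = 2231 + 157.9 + 4120 = 6508.9.
Equity: weight = 2231/6508.9 = 0.3428; cost = 12.161%.
Preferred: weight = 157.9/6508.9 = 0.0243; cost = 8.5%.
Debt: weight = 4120/6508.9 = 0.6330; after-tax cost = 9.1% × (1 − 32%) = 6.1880%.
WACC = 0.3428 × 12.1610% + 0.0243 × 8.5000% + 0.6330 × 6.1880% = 8.2914%.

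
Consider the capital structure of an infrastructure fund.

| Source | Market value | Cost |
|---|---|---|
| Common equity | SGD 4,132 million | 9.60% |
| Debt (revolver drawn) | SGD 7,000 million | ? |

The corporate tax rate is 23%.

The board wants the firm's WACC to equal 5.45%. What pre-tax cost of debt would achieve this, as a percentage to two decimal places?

3.90%

Total capital V = 4132 + 7000 = 11132.
Equity weight = 4132/11132 = 0.3712.
Revolver drawn weight = 7000/11132 = 0.6288.
Equity contribution = 0.3712 × 9.6% = 3.5633%.
Remaining for debt = 5.45% − 3.5633% = 1.8867%.
Rd × (1 − 23%) × 0.6288 = 1.8867%  ⇒  Rd = 3.8965%.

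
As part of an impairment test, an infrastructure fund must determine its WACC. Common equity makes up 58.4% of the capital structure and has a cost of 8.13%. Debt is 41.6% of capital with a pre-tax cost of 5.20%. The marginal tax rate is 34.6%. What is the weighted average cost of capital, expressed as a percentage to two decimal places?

6.16%

After-tax cost of debt = 5.2% × (1 − 34.6%) = 3.4008%.
WACC = 0.584 × 8.1300% + 0.416 × 3.4008% = 6.1627%.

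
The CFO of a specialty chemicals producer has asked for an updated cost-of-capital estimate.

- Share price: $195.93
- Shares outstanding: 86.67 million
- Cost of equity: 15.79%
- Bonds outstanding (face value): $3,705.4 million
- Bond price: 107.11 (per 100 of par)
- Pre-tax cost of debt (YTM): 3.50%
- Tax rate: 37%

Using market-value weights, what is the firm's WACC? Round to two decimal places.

Market value of equity E = 195.93 × 86.67m = 16981.2531m. Market value of debt D = 3705.4m × 107.11/100 = 3968.85394m.
Total capital V = 16981.2531 + 3968.85394 = 20950.10704.
Equity: weight = 16981.2531/20950.10704 = 0.8106; cost = 15.79%.
Bonds outstanding: weight = 3968.85394/20950.10704 = 0.1894; after-tax cost = 3.5% × (1 − 37%) = 2.2050%.
WACC = 0.8106 × 15.7900% + 0.1894 × 2.2050% = 13.2164%.

13.22%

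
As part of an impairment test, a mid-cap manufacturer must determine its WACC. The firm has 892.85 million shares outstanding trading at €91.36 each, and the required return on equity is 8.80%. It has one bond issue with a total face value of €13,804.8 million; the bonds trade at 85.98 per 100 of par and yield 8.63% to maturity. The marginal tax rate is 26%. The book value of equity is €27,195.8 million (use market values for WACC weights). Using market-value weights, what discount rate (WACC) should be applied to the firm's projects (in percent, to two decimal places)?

8.49%

Market value of equity E = 91.36 × 892.85m = 81570.776m. Market value of debt D = 13804.8m × 85.98/100 = 11869.36704m.
Total capital V = 81570.776 + 11869.36704 = 93440.14304.
Equity: weight = 81570.776/93440.14304 = 0.8730; cost = 8.8%.
Bonds outstanding: weight = 11869.36704/93440.14304 = 0.1270; after-tax cost = 8.63% × (1 − 26%) = 6.3862%.
WACC = 0.8730 × 8.8000% + 0.1270 × 6.3862% = 8.4934%.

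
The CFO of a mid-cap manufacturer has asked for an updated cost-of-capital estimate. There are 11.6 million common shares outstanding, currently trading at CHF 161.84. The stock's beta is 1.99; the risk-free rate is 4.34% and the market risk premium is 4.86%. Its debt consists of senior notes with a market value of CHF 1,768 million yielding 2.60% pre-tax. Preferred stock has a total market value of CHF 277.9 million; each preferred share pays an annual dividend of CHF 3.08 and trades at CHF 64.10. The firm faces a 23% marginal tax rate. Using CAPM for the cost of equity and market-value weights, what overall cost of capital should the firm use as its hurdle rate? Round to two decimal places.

7.95%

Cost of equity via CAPM: Re = 4.34% + 1.99 × 4.86% = 14.0114%.
Cost of preferred: Rp = 3.08 / 64.1 = 4.8050%.
Market value of equity E = 161.84 × 11.6m = 1877.344m.
Total capital V = 1877.344 + 277.9 + 1768 = 3923.244.
Equity: weight = 1877.344/3923.244 = 0.4785; cost = 14.0114%.
Preferred: weight = 277.9/3923.244 = 0.0708; cost = 4.805%.
Senior notes: weight = 1768/3923.244 = 0.4506; after-tax cost = 2.6% × (1 − 23%) = 2.0020%.
WACC = 0.4785 × 14.0114% + 0.0708 × 4.8050% + 0.4506 × 2.0020% = 7.9473%.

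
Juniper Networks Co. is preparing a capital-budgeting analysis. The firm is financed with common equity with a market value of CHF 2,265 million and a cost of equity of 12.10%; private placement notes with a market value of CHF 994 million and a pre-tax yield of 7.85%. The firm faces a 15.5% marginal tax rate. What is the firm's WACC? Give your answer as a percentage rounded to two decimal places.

Total capital V = 2265 + 994 = 3259.
Equity: weight = 2265/3259 = 0.6950; cost = 12.1%.
Private placement notes: weight = 994/3259 = 0.3050; after-tax cost = 7.85% × (1 − 15.5%) = 6.6332%.
WACC = 0.6950 × 12.1000% + 0.3050 × 6.6332% = 10.4326%.

10.43%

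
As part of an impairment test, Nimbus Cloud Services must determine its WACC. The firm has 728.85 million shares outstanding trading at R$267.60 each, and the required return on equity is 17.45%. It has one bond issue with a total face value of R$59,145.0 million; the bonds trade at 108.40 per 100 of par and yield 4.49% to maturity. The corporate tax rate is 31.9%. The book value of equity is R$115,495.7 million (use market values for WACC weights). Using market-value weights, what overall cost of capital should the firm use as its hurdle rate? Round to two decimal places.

13.89%

Market value of equity E = 267.6 × 728.85m = 195040.26m. Market value of debt D = 59145m × 108.4/100 = 64113.18m.
Total capital V = 195040.26 + 64113.18 = 259153.44.
Equity: weight = 195040.26/259153.44 = 0.7526; cost = 17.45%.
Bonds outstanding: weight = 64113.18/259153.44 = 0.2474; after-tax cost = 4.49% × (1 − 31.9%) = 3.0577%.
WACC = 0.7526 × 17.4500% + 0.2474 × 3.0577% = 13.8894%.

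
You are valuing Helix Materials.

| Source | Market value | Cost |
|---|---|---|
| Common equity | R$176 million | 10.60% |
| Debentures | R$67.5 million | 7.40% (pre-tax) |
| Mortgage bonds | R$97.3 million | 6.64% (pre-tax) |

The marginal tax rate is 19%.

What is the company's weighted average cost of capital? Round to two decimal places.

Total capital V = 176 + 67.5 + 97.3 = 340.8.
Equity: weight = 176/340.8 = 0.5164; cost = 10.6%.
Debentures: weight = 67.5/340.8 = 0.1981; after-tax cost = 7.4% × (1 − 19%) = 5.9940%.
Mortgage bonds: weight = 97.3/340.8 = 0.2855; after-tax cost = 6.64% × (1 − 19%) = 5.3784%.
WACC = 0.5164 × 10.6000% + 0.1981 × 5.9940% + 0.2855 × 5.3784% = 8.1969%.

8.20%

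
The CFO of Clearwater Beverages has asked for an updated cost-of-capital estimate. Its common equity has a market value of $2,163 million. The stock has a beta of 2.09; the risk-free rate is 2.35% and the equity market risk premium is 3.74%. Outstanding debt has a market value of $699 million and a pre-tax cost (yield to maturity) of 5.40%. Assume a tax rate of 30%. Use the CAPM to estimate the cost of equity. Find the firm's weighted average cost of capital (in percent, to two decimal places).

8.61%

Cost of equity via CAPM: Re = 2.35% + 2.09 × 3.74% = 10.1666%.
Total capital V = 2163 + 699 = 2862.
Equity: weight = 2163/2862 = 0.7558; cost = 10.1666%.
Debt: weight = 699/2862 = 0.2442; after-tax cost = 5.4% × (1 − 30%) = 3.7800%.
WACC = 0.7558 × 10.1666% + 0.2442 × 3.7800% = 8.6068%.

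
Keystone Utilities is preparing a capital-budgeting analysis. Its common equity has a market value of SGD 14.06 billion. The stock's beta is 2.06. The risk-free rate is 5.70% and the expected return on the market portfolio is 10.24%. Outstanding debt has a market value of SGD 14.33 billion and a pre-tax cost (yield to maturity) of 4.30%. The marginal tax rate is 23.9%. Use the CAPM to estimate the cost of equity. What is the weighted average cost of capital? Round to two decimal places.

Market risk premium = 10.24% − 5.7% = 4.54%.
Cost of equity via CAPM: Re = 5.7% + 2.06 × 4.54% = 15.0524%.
Total capital V = 14.06 + 14.33 = 28.39.
Equity: weight = 14.06/28.39 = 0.4952; cost = 15.0524%.
Debt: weight = 14.33/28.39 = 0.5048; after-tax cost = 4.3% × (1 − 23.9%) = 3.2723%.
WACC = 0.4952 × 15.0524% + 0.5048 × 3.2723% = 9.1063%.

9.11%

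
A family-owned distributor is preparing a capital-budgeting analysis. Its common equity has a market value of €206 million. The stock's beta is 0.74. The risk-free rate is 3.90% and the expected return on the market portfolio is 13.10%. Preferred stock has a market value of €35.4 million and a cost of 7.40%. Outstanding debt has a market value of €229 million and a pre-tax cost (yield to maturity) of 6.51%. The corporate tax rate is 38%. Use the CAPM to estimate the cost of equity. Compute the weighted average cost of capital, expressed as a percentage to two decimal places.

7.21%

Market risk premium = 13.1% − 3.9% = 9.2%.
Cost of equity via CAPM: Re = 3.9% + 0.74 × 9.2% = 10.7080%.
Total capital V = 206 + 35.4 + 229 = 470.4.
Equity: weight = 206/470.4 = 0.4379; cost = 10.708%.
Preferred: weight = 35.4/470.4 = 0.0753; cost = 7.4%.
Debt: weight = 229/470.4 = 0.4868; after-tax cost = 6.51% × (1 − 38%) = 4.0362%.
WACC = 0.4379 × 10.7080% + 0.0753 × 7.4000% + 0.4868 × 4.0362% = 7.2111%.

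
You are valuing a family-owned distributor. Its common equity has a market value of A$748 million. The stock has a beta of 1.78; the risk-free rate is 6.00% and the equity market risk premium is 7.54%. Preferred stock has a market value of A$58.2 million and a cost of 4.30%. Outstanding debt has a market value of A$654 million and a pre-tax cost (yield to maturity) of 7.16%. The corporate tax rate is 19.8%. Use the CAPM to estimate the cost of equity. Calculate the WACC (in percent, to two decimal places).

12.69%

Cost of equity via CAPM: Re = 6.0% + 1.78 × 7.54% = 19.4212%.
Total capital V = 748 + 58.2 + 654 = 1460.2.
Equity: weight = 748/1460.2 = 0.5123; cost = 19.4212%.
Preferred: weight = 58.2/1460.2 = 0.0399; cost = 4.3%.
Debt: weight = 654/1460.2 = 0.4479; after-tax cost = 7.16% × (1 − 19.8%) = 5.7423%.
WACC = 0.5123 × 19.4212% + 0.0399 × 4.3000% + 0.4479 × 5.7423% = 12.6920%.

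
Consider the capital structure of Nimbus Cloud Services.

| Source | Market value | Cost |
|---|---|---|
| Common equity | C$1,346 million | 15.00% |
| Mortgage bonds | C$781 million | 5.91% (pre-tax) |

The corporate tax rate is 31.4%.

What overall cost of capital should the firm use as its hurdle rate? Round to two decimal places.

Total capital V = 1346 + 781 = 2127.
Equity: weight = 1346/2127 = 0.6328; cost = 15%.
Mortgage bonds: weight = 781/2127 = 0.3672; after-tax cost = 5.91% × (1 − 31.4%) = 4.0543%.
WACC = 0.6328 × 15.0000% + 0.3672 × 4.0543% = 10.9809%.

10.98%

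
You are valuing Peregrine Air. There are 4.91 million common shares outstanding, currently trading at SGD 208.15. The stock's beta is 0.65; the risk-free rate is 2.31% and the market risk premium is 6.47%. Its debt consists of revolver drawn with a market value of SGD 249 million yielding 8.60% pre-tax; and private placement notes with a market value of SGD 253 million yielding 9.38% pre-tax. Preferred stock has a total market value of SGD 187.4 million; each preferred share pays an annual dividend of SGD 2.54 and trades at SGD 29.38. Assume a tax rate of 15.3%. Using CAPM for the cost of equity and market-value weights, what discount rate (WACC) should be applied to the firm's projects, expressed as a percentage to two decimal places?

7.07%

Cost of equity via CAPM: Re = 2.31% + 0.65 × 6.47% = 6.5155%.
Cost of preferred: Rp = 2.54 / 29.38 = 8.6453%.
Market value of equity E = 208.15 × 4.91m = 1022.0165m.
Total capital V = 1022.0165 + 187.4 + 249 + 253 = 1711.4165.
Equity: weight = 1022.0165/1711.4165 = 0.5972; cost = 6.5155%.
Preferred: weight = 187.4/1711.4165 = 0.1095; cost = 8.6453%.
Revolver drawn: weight = 249/1711.4165 = 0.1455; after-tax cost = 8.6% × (1 − 15.3%) = 7.2842%.
Private placement notes: weight = 253/1711.4165 = 0.1478; after-tax cost = 9.38% × (1 − 15.3%) = 7.9449%.
WACC = 0.5972 × 6.5155% + 0.1095 × 8.6453% + 0.1455 × 7.2842% + 0.1478 × 7.9449% = 7.0719%.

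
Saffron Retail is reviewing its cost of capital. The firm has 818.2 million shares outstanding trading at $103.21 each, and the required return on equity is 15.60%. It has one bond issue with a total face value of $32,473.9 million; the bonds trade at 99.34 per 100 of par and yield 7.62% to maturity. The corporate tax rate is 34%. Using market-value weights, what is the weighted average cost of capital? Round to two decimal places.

12.68%

Market value of equity E = 103.21 × 818.2m = 84446.422m. Market value of debt D = 32473.9m × 99.34/100 = 32259.57226m.
Total capital V = 84446.422 + 32259.57226 = 116705.99426.
Equity: weight = 84446.422/116705.99426 = 0.7236; cost = 15.6%.
Bonds outstanding: weight = 32259.57226/116705.99426 = 0.2764; after-tax cost = 7.62% × (1 − 34%) = 5.0292%.
WACC = 0.7236 × 15.6000% + 0.2764 × 5.0292% = 12.6780%.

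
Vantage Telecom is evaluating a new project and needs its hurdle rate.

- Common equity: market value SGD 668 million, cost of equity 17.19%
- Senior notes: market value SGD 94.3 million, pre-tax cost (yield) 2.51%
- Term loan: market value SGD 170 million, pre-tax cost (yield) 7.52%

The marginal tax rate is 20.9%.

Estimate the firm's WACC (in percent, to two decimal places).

Total capital V = 668 + 94.3 + 170 = 932.3.
Equity: weight = 668/932.3 = 0.7165; cost = 17.19%.
Senior notes: weight = 94.3/932.3 = 0.1011; after-tax cost = 2.51% × (1 − 20.9%) = 1.9854%.
Term loan: weight = 170/932.3 = 0.1823; after-tax cost = 7.52% × (1 − 20.9%) = 5.9483%.
WACC = 0.7165 × 17.1900% + 0.1011 × 1.9854% + 0.1823 × 5.9483% = 13.6022%.

13.60%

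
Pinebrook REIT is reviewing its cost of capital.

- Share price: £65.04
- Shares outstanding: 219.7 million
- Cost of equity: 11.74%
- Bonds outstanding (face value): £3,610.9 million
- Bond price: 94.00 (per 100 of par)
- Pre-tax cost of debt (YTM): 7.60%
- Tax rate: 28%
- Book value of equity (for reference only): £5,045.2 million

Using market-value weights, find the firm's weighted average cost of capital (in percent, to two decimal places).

10.54%

Market value of equity E = 65.04 × 219.7m = 14289.288m. Market value of debt D = 3610.9m × 94.0/100 = 3394.246m.
Total capital V = 14289.288 + 3394.246 = 17683.534.
Equity: weight = 14289.288/17683.534 = 0.8081; cost = 11.74%.
Bonds outstanding: weight = 3394.246/17683.534 = 0.1919; after-tax cost = 7.6% × (1 − 28%) = 5.4720%.
WACC = 0.8081 × 11.7400% + 0.1919 × 5.4720% = 10.5369%.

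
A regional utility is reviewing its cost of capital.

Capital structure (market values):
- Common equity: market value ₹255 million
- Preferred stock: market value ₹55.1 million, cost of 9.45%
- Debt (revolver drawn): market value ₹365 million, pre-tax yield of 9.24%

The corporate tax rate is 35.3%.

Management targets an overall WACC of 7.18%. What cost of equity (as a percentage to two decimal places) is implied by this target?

Total capital V = 255 + 55.1 + 365 = 675.1.
Equity weight = 255/675.1 = 0.3777.
Preferred weight = 55.1/675.1 = 0.0816.
Revolver drawn weight = 365/675.1 = 0.5407.
Debt contribution = 0.5407 × 9.24% × (1 − 35.3%) = 3.2322%.
Preferred contribution = 0.0816 × 9.45% = 0.7713%.
Required equity contribution = 7.18% − 4.0035% = 3.1765%.
Re = 3.1765% / 0.3777 = 8.4096%.

8.41%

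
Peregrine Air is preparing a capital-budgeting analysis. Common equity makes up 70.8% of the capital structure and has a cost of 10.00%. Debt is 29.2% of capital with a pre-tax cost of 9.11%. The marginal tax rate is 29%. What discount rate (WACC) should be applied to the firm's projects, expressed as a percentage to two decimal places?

8.97%

After-tax cost of debt = 9.11% × (1 − 29%) = 6.4681%.
WACC = 0.708 × 10.0000% + 0.292 × 6.4681% = 8.9687%.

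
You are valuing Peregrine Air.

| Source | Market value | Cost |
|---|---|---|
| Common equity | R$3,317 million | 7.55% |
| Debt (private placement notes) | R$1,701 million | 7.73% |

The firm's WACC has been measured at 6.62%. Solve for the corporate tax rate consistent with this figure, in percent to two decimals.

Total capital V = 3317 + 1701 = 5018.
Equity weight = 3317/5018 = 0.6610.
Private placement notes weight = 1701/5018 = 0.3390.
Equity contribution = 0.6610 × 7.55% = 4.9907%.
Debt contribution must be 6.62% − 4.9907% = 1.6293%.
0.3390 × 7.73% × (1 − T) = 1.6293%  ⇒  (1 − T) = 0.6218.
T = 37.8205%.

37.82%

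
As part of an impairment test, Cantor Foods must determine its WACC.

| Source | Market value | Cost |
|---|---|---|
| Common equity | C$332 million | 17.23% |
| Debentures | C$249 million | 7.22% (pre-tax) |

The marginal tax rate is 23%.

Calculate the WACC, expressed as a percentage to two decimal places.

12.23%

Total capital V = 332 + 249 = 581.
Equity: weight = 332/581 = 0.5714; cost = 17.23%.
Debentures: weight = 249/581 = 0.4286; after-tax cost = 7.22% × (1 − 23%) = 5.5594%.
WACC = 0.5714 × 17.2300% + 0.4286 × 5.5594% = 12.2283%.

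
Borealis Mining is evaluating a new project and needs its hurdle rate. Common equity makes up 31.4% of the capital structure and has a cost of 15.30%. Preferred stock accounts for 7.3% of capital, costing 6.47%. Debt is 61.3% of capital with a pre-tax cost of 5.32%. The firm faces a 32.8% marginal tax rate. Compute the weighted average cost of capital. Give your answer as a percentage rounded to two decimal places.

After-tax cost of debt = 5.32% × (1 − 32.8%) = 3.5750%.
WACC = 0.314 × 15.3000% + 0.073 × 6.4700% + 0.613 × 3.5750% = 7.4680%.

7.47%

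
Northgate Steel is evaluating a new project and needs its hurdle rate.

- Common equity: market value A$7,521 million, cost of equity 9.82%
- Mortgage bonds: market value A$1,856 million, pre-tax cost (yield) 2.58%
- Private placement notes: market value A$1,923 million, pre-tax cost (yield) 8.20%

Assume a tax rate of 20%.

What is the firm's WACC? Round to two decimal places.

7.99%

Total capital V = 7521 + 1856 + 1923 = 11300.
Equity: weight = 7521/11300 = 0.6656; cost = 9.82%.
Mortgage bonds: weight = 1856/11300 = 0.1642; after-tax cost = 2.58% × (1 − 20%) = 2.0640%.
Private placement notes: weight = 1923/11300 = 0.1702; after-tax cost = 8.2% × (1 − 20%) = 6.5600%.
WACC = 0.6656 × 9.8200% + 0.1642 × 2.0640% + 0.1702 × 6.5600% = 7.9913%.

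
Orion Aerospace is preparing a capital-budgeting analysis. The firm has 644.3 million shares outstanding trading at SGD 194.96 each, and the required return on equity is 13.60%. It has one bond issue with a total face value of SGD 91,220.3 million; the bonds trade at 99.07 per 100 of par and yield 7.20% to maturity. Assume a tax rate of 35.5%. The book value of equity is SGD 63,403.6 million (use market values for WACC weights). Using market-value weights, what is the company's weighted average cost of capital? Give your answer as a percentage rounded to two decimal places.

Market value of equity E = 194.96 × 644.3m = 125612.728m. Market value of debt D = 91220.3m × 99.07/100 = 90371.95121m.
Total capital V = 125612.728 + 90371.95121 = 215984.67921.
Equity: weight = 125612.728/215984.67921 = 0.5816; cost = 13.6%.
Bonds outstanding: weight = 90371.95121/215984.67921 = 0.4184; after-tax cost = 7.2% × (1 − 35.5%) = 4.6440%.
WACC = 0.5816 × 13.6000% + 0.4184 × 4.6440% = 9.8526%.

9.85%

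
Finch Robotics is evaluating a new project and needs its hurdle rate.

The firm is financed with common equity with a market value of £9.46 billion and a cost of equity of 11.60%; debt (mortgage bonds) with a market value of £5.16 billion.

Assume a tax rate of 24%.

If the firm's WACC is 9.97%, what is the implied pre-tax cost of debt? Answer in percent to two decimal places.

Total capital V = 9.46 + 5.16 = 14.62.
Equity weight = 9.46/14.62 = 0.6471.
Mortgage bonds weight = 5.16/14.62 = 0.3529.
Equity contribution = 0.6471 × 11.6% = 7.5059%.
Remaining for debt = 9.97% − 7.5059% = 2.4641%.
Rd × (1 − 24%) × 0.3529 = 2.4641%  ⇒  Rd = 9.1864%.

9.19%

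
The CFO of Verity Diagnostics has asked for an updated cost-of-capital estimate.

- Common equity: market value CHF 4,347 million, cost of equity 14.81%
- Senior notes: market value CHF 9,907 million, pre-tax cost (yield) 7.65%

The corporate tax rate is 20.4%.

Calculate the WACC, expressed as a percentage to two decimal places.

Total capital V = 4347 + 9907 = 14254.
Equity: weight = 4347/14254 = 0.3050; cost = 14.81%.
Senior notes: weight = 9907/14254 = 0.6950; after-tax cost = 7.65% × (1 − 20.4%) = 6.0894%.
WACC = 0.3050 × 14.8100% + 0.6950 × 6.0894% = 8.7489%.

8.75%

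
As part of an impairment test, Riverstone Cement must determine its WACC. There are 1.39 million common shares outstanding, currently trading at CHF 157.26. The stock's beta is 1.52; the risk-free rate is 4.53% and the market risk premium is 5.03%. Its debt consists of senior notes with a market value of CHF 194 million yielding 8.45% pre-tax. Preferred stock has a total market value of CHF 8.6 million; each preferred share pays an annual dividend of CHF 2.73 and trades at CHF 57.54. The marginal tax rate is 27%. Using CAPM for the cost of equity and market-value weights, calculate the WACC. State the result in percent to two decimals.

9.26%

Cost of equity via CAPM: Re = 4.53% + 1.52 × 5.03% = 12.1756%.
Cost of preferred: Rp = 2.73 / 57.54 = 4.7445%.
Market value of equity E = 157.26 × 1.39m = 218.5914m.
Total capital V = 218.5914 + 8.6 + 194 = 421.1914.
Equity: weight = 218.5914/421.1914 = 0.5190; cost = 12.1756%.
Preferred: weight = 8.6/421.1914 = 0.0204; cost = 4.7445%.
Senior notes: weight = 194/421.1914 = 0.4606; after-tax cost = 8.45% × (1 − 27%) = 6.1685%.
WACC = 0.5190 × 12.1756% + 0.0204 × 4.7445% + 0.4606 × 6.1685% = 9.2570%.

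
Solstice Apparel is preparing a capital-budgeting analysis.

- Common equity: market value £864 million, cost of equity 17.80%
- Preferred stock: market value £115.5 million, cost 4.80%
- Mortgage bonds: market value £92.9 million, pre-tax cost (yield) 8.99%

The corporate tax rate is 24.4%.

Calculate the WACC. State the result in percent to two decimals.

15.45%

Total capital V = 864 + 115.5 + 92.9 = 1072.4.
Equity: weight = 864/1072.4 = 0.8057; cost = 17.8%.
Preferred: weight = 115.5/1072.4 = 0.1077; cost = 4.8%.
Mortgage bonds: weight = 92.9/1072.4 = 0.0866; after-tax cost = 8.99% × (1 − 24.4%) = 6.7964%.
WACC = 0.8057 × 17.8000% + 0.1077 × 4.8000% + 0.0866 × 6.7964% = 15.4467%.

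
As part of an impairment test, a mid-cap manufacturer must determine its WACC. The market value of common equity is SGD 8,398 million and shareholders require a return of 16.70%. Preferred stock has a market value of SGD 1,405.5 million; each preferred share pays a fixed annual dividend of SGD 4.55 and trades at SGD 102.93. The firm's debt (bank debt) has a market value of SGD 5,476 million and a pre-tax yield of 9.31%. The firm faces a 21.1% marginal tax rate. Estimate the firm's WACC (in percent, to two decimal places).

Cost of preferred: Rp = 4.55 / 102.93 = 4.4205%.
Total capital V = 8398 + 1405.5 + 5476 = 15279.5.
Equity: weight = 8398/15279.5 = 0.5496; cost = 16.7%.
Preferred: weight = 1405.5/15279.5 = 0.0920; cost = 4.4205%.
Bank debt: weight = 5476/15279.5 = 0.3584; after-tax cost = 9.31% × (1 − 21.1%) = 7.3456%.
WACC = 0.5496 × 16.7000% + 0.0920 × 4.4205% + 0.3584 × 7.3456% = 12.2179%.

12.22%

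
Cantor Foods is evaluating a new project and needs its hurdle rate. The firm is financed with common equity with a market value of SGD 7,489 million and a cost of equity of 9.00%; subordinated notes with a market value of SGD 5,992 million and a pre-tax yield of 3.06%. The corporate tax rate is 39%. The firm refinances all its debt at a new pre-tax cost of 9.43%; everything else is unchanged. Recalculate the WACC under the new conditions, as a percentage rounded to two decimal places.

7.56%

After the change:
Total capital V = 7489 + 5992 = 13481.
Equity: weight = 7489/13481 = 0.5555; cost = 9%.
Subordinated notes: weight = 5992/13481 = 0.4445; after-tax cost = 9.43% × (1 − 39%) = 5.7523%.
WACC = 0.5555 × 9.0000% + 0.4445 × 5.7523% = 7.5565%.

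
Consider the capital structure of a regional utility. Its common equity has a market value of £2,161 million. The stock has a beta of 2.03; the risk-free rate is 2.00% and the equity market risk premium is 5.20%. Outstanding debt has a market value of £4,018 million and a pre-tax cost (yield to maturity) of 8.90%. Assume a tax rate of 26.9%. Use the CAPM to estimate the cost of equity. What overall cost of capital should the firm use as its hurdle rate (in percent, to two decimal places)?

8.62%

Cost of equity via CAPM: Re = 2.0% + 2.03 × 5.2% = 12.5560%.
Total capital V = 2161 + 4018 = 6179.
Equity: weight = 2161/6179 = 0.3497; cost = 12.556%.
Debt: weight = 4018/6179 = 0.6503; after-tax cost = 8.9% × (1 − 26.9%) = 6.5059%.
WACC = 0.3497 × 12.5560% + 0.6503 × 6.5059% = 8.6218%.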